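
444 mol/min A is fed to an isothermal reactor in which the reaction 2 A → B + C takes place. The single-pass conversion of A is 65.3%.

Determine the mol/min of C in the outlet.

A reacted = 0.653 × 444 = 289.9 mol/min; ν_A = −2, so ξ = 289.9/2 = 145 mol/min.
Outlet amounts (n = n₀ + ν ξ):
  A: 444 − 2(145) = 154.1
  B: 0 + 1(145) = 145
  C: 0 + 1(145) = 145

145 mol/min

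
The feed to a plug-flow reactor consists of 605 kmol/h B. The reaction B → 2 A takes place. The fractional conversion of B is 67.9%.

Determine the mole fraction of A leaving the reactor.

0.809

B reacted = 0.679 × 605 = 410.8 kmol/h; ν_B = −1, so ξ = 410.8/1 = 410.8 kmol/h.
Outlet amounts (n = n₀ + ν ξ):
  B: 605 − 1(410.8) = 194.2
  A: 0 + 2(410.8) = 821.6
Total out = 1016 kmol/h; y_A = 821.6 / 1016 = 0.8088.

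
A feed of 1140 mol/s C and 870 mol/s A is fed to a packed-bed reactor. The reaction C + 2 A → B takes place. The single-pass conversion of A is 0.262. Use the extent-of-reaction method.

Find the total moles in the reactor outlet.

1780 mol/s

A reacted = 0.262 × 870 = 227.9 mol/s; ν_A = −2, so ξ = 227.9/2 = 114 mol/s.
Outlet amounts (n = n₀ + ν ξ):
  C: 1140 − 1(114) = 1026
  A: 870 − 2(114) = 642.1
  B: 0 + 1(114) = 114
Total out = 1026 + 642.1 + 114 = 1782 mol/s.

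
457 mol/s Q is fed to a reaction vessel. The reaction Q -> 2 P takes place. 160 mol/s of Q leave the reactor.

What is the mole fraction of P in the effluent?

0.788

For Q: n = n₀ − 1ξ → 160 = 457 − 1ξ, giving ξ = 297 mol/s.
Outlet amounts (n = n₀ + ν ξ):
  Q: 457 − 1(297) = 160
  P: 0 + 2(297) = 594
Total out = 754 mol/s; y_P = 594 / 754 = 0.7878.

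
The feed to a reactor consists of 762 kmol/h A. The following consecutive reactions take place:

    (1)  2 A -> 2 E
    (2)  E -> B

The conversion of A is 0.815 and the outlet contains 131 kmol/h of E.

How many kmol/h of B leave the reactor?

Conversion of A: A consumed = 2ξ₁ = 0.815 × 762 → ξ₁ = 310.5 kmol/h.
E balance: n_E = 0 + 2ξ₁ − 1ξ₂ = 131 → ξ₂ = (2·310.5 − 131)/1 = 490 kmol/h.
Outlet amounts (n = n₀ + Σ ν·ξ):
  A: 762 − 2(310.5) = 141
  E: 0 + 2(310.5) − 1(490) = 131
  B: 0 + 1(490) = 490

490 kmol/h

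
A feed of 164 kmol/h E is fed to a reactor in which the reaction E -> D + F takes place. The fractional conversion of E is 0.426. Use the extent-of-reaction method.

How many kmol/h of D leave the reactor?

69.9 kmol/h

E reacted = 0.426 × 164 = 69.86 kmol/h; ν_E = −1, so ξ = 69.86/1 = 69.86 kmol/h.
Outlet amounts (n = n₀ + ν ξ):
  E: 164 − 1(69.86) = 94.14
  D: 0 + 1(69.86) = 69.86
  F: 0 + 1(69.86) = 69.86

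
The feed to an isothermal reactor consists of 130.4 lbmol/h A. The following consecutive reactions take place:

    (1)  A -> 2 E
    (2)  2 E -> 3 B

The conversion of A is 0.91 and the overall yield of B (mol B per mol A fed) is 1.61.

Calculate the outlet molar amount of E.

97.4 lbmol/h

Conversion of A: A consumed = 1ξ₁ = 0.91 × 130.4 → ξ₁ = 118.7 lbmol/h.
Yield of B: 3ξ₂ / 130.4 = 1.61 → ξ₂ = 69.98 lbmol/h.
Outlet amounts (n = n₀ + Σ ν·ξ):
  A: 130.4 − 1(118.7) = 11.74
  E: 0 + 2(118.7) − 2(69.98) = 97.37
  B: 0 + 3(69.98) = 209.9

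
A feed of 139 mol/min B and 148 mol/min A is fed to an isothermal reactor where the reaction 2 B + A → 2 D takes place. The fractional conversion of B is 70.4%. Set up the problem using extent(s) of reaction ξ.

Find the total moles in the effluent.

238 mol/min

B reacted = 0.704 × 139 = 97.86 mol/min; ν_B = −2, so ξ = 97.86/2 = 48.93 mol/min.
Outlet amounts (n = n₀ + ν ξ):
  B: 139 − 2(48.93) = 41.14
  A: 148 − 1(48.93) = 99.07
  D: 0 + 2(48.93) = 97.86
Total out = 41.14 + 99.07 + 97.86 = 238.1 mol/min.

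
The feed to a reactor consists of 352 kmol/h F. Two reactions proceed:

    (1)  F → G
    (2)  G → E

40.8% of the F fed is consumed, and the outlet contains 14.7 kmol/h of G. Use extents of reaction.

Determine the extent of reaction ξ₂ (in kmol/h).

Conversion of F: F consumed = 1ξ₁ = 0.408 × 352 → ξ₁ = 143.6 kmol/h.
G balance: n_G = 0 + 1ξ₁ − 1ξ₂ = 14.7 → ξ₂ = (1·143.6 − 14.7)/1 = 128.9 kmol/h.
Outlet amounts (n = n₀ + Σ ν·ξ):
  F: 352 − 1(143.6) = 208.4
  G: 0 + 1(143.6) − 1(128.9) = 14.7
  E: 0 + 1(128.9) = 128.9

ξ₂ = 129 kmol/h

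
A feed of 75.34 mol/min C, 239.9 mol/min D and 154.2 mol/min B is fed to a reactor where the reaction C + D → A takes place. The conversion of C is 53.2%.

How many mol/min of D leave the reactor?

C reacted = 0.532 × 75.34 = 40.08 mol/min; ν_C = −1, so ξ = 40.08/1 = 40.08 mol/min.
Outlet amounts (n = n₀ + ν ξ):
  C: 75.34 − 1(40.08) = 35.26
  D: 239.9 − 1(40.08) = 199.8
  A: 0 + 1(40.08) = 40.08
  B: 154.2 (inert)

200 mol/min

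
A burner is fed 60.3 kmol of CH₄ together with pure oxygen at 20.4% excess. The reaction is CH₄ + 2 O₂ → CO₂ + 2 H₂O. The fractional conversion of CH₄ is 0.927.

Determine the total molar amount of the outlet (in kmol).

206 kmol

Stoichiometric O₂ = 2 × 60.3 = 120.6 kmol; O₂ fed = 120.6 × 1.204 = 145.2 kmol.
Fuel reacted = 0.927 × 60.3 → ξ = 55.9 kmol.
Outlet (n = n₀ + ν ξ):
  CH₄: 60.3 − 1(55.9) = 4.402
  O₂: 145.2 − 2(55.9) = 33.41
  CO₂: 0 + 1(55.9) = 55.9
  H₂O: 0 + 2(55.9) = 111.8
Total out = 4.402 + 33.41 + 55.9 + 111.8 = 205.5 kmol.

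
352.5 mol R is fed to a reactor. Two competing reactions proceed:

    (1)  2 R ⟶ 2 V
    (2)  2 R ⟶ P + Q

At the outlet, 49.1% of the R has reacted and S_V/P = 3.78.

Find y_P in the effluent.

Conversion of R: R consumed = 0.491 × 352.5 = 173.1 mol = 2ξ₁ + 2ξ₂.
Selectivity: 2ξ₁ / (1ξ₂) = 3.78 → ξ₁ = 1.89 ξ₂.
Substitute: (2·1.89 + 2) ξ₂ = 173.1 → ξ₂ = 29.94 mol, ξ₁ = 56.59 mol.
Outlet amounts (n = n₀ + Σ ν·ξ):
  R: 352.5 − 2(56.59) − 2(29.94) = 179.4
  V: 0 + 2(56.59) = 113.2
  P: 0 + 1(29.94) = 29.94
  Q: 0 + 1(29.94) = 29.94
Total out = 352.5 mol; y_P = 29.94 / 352.5 = 0.08495.

0.0849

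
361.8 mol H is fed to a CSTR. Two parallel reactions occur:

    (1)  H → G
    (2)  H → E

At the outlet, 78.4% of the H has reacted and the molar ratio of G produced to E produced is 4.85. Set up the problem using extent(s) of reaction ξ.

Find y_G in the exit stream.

0.65

Conversion of H: H consumed = 0.784 × 361.8 = 283.7 mol = 1ξ₁ + 1ξ₂.
Selectivity: 1ξ₁ / (1ξ₂) = 4.85 → ξ₁ = 4.85 ξ₂.
Substitute: (1·4.85 + 1) ξ₂ = 283.7 → ξ₂ = 48.49 mol, ξ₁ = 235.2 mol.
Outlet amounts (n = n₀ + Σ ν·ξ):
  H: 361.8 − 1(235.2) − 1(48.49) = 78.15
  G: 0 + 1(235.2) = 235.2
  E: 0 + 1(48.49) = 48.49
Total out = 361.8 mol; y_G = 235.2 / 361.8 = 0.65.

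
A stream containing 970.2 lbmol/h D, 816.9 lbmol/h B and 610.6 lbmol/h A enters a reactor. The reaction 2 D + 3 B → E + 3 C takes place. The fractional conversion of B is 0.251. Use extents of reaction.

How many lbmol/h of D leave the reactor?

B reacted = 0.251 × 816.9 = 205 lbmol/h; ν_B = −3, so ξ = 205/3 = 68.35 lbmol/h.
Outlet amounts (n = n₀ + ν ξ):
  D: 970.2 − 2(68.35) = 833.5
  B: 816.9 − 3(68.35) = 611.9
  E: 0 + 1(68.35) = 68.35
  C: 0 + 3(68.35) = 205
  A: 610.6 (inert)

834 lbmol/h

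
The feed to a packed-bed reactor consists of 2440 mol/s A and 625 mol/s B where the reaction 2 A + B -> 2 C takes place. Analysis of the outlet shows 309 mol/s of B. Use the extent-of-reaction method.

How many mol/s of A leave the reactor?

1810 mol/s

For B: n = n₀ − 1ξ → 309 = 625 − 1ξ, giving ξ = 316 mol/s.
Outlet amounts (n = n₀ + ν ξ):
  A: 2440 − 2(316) = 1808
  B: 625 − 1(316) = 309
  C: 0 + 2(316) = 632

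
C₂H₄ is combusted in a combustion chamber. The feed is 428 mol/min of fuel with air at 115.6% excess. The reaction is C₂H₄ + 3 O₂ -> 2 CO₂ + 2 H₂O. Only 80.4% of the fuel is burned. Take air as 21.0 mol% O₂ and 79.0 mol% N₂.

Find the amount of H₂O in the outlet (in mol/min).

688 mol/min

Stoichiometric O₂ = 3 × 428 = 1284 mol/min; O₂ fed = 1284 × 2.156 = 2768 mol/min.
N₂ fed = 2768 × 79/21 = 10410 mol/min.
Fuel reacted = 0.804 × 428 → ξ = 344.1 mol/min.
Outlet (n = n₀ + ν ξ):
  C₂H₄: 428 − 1(344.1) = 83.89
  O₂: 2768 − 3(344.1) = 1736
  N₂: 10410 (inert)
  CO₂: 0 + 2(344.1) = 688.2
  H₂O: 0 + 2(344.1) = 688.2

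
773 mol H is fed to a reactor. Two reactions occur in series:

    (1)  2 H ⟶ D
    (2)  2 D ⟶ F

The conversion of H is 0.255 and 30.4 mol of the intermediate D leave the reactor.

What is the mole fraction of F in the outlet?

Conversion of H: H consumed = 2ξ₁ = 0.255 × 773 → ξ₁ = 98.56 mol.
D balance: n_D = 0 + 1ξ₁ − 2ξ₂ = 30.4 → ξ₂ = (1·98.56 − 30.4)/2 = 34.08 mol.
Outlet amounts (n = n₀ + Σ ν·ξ):
  H: 773 − 2(98.56) = 575.9
  D: 0 + 1(98.56) − 2(34.08) = 30.4
  F: 0 + 1(34.08) = 34.08
Total out = 640.4 mol; y_F = 34.08 / 640.4 = 0.05322.

0.0532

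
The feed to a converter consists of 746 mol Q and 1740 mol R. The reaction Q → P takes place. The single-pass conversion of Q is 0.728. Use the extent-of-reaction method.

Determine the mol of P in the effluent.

Q reacted = 0.728 × 746 = 543.1 mol; ν_Q = −1, so ξ = 543.1/1 = 543.1 mol.
Outlet amounts (n = n₀ + ν ξ):
  Q: 746 − 1(543.1) = 202.9
  P: 0 + 1(543.1) = 543.1
  R: 1740 (inert)

543 mol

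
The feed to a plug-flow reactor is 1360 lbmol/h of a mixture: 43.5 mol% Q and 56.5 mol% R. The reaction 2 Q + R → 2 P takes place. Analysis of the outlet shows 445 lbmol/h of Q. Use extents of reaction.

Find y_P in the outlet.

0.114

For Q: n = n₀ − 2ξ → 445 = 591.6 − 2ξ, giving ξ = 73.3 lbmol/h.
Outlet amounts (n = n₀ + ν ξ):
  Q: 591.6 − 2(73.3) = 445
  R: 768.4 − 1(73.3) = 695.1
  P: 0 + 2(73.3) = 146.6
Total out = 1287 lbmol/h; y_P = 146.6 / 1287 = 0.1139.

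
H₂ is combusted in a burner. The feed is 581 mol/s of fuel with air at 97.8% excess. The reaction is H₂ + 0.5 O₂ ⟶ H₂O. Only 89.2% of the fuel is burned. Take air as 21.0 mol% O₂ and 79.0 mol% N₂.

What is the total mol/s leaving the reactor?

Stoichiometric O₂ = 0.5 × 581 = 290.5 mol/s; O₂ fed = 290.5 × 1.978 = 574.6 mol/s.
N₂ fed = 574.6 × 79/21 = 2162 mol/s.
Fuel reacted = 0.892 × 581 → ξ = 518.3 mol/s.
Outlet (n = n₀ + ν ξ):
  H₂: 581 − 1(518.3) = 62.75
  O₂: 574.6 − 0.5(518.3) = 315.5
  N₂: 2162 (inert)
  H₂O: 0 + 1(518.3) = 518.3
Total out = 62.75 + 315.5 + 2162 + 518.3 = 3058 mol/s.

3060 mol/s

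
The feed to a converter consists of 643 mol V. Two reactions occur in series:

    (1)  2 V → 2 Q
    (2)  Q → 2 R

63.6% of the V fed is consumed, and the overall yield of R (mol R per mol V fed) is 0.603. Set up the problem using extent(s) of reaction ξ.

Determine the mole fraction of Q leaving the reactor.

Conversion of V: V consumed = 2ξ₁ = 0.636 × 643 → ξ₁ = 204.5 mol.
Yield of R: 2ξ₂ / 643 = 0.603 → ξ₂ = 193.9 mol.
Outlet amounts (n = n₀ + Σ ν·ξ):
  V: 643 − 2(204.5) = 234.1
  Q: 0 + 2(204.5) − 1(193.9) = 215.1
  R: 0 + 2(193.9) = 387.7
Total out = 836.9 mol; y_Q = 215.1 / 836.9 = 0.257.

0.257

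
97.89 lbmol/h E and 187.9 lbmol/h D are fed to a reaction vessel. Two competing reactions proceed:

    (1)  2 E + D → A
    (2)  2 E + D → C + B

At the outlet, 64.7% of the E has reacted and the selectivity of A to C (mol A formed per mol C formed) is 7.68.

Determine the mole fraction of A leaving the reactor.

0.124

Conversion of E: E consumed = 0.647 × 97.89 = 63.33 lbmol/h = 2ξ₁ + 2ξ₂.
Selectivity: 1ξ₁ / (1ξ₂) = 7.68 → ξ₁ = 7.68 ξ₂.
Substitute: (2·7.68 + 2) ξ₂ = 63.33 → ξ₂ = 3.648 lbmol/h, ξ₁ = 28.02 lbmol/h.
Outlet amounts (n = n₀ + Σ ν·ξ):
  E: 97.89 − 2(28.02) − 2(3.648) = 34.56
  D: 187.9 − 1(28.02) − 1(3.648) = 156.2
  A: 0 + 1(28.02) = 28.02
  C: 0 + 1(3.648) = 3.648
  B: 0 + 1(3.648) = 3.648
Total out = 226.1 lbmol/h; y_A = 28.02 / 226.1 = 0.1239.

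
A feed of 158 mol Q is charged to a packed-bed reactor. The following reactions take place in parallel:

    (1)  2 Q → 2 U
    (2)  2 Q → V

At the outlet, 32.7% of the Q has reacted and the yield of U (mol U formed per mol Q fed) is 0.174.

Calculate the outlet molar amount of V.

Yield of U: 2ξ₁ / 158 = 0.174 → ξ₁ = 13.75 mol.
Conversion of Q: 2ξ₁ + 2ξ₂ = 0.327 × 158 = 51.67 → ξ₂ = 12.09 mol.
Outlet amounts (n = n₀ + Σ ν·ξ):
  Q: 158 − 2(13.75) − 2(12.09) = 106.3
  U: 0 + 2(13.75) = 27.49
  V: 0 + 1(12.09) = 12.09

12.1 mol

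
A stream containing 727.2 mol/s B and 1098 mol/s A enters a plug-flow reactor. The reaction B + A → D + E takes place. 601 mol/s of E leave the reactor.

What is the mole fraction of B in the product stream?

For E: n = n₀ + 1ξ → 601 = 0 + 1ξ, giving ξ = 601 mol/s.
Outlet amounts (n = n₀ + ν ξ):
  B: 727.2 − 1(601) = 126.2
  A: 1098 − 1(601) = 497
  D: 0 + 1(601) = 601
  E: 0 + 1(601) = 601
Total out = 1825 mol/s; y_B = 126.2 / 1825 = 0.06914.

0.0691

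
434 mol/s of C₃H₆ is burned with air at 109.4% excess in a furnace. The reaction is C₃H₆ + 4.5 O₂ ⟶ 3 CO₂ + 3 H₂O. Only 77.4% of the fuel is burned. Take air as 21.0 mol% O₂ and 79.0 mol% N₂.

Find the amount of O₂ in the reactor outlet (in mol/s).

Stoichiometric O₂ = 4.5 × 434 = 1953 mol/s; O₂ fed = 1953 × 2.094 = 4090 mol/s.
N₂ fed = 4090 × 79/21 = 15380 mol/s.
Fuel reacted = 0.774 × 434 → ξ = 335.9 mol/s.
Outlet (n = n₀ + ν ξ):
  C₃H₆: 434 − 1(335.9) = 98.08
  O₂: 4090 − 4.5(335.9) = 2578
  N₂: 15380 (inert)
  CO₂: 0 + 3(335.9) = 1008
  H₂O: 0 + 3(335.9) = 1008

2580 mol/s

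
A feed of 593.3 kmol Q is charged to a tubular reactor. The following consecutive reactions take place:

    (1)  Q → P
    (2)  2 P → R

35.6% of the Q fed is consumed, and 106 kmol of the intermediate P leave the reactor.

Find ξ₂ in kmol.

Conversion of Q: Q consumed = 1ξ₁ = 0.356 × 593.3 → ξ₁ = 211.2 kmol.
P balance: n_P = 0 + 1ξ₁ − 2ξ₂ = 106 → ξ₂ = (1·211.2 − 106)/2 = 52.61 kmol.
Outlet amounts (n = n₀ + Σ ν·ξ):
  Q: 593.3 − 1(211.2) = 382.1
  P: 0 + 1(211.2) − 2(52.61) = 106
  R: 0 + 1(52.61) = 52.61

ξ₂ = 52.6 kmol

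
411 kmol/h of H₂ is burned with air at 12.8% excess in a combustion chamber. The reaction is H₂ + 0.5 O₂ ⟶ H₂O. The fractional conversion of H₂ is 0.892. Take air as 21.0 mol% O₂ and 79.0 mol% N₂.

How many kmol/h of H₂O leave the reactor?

Stoichiometric O₂ = 0.5 × 411 = 205.5 kmol/h; O₂ fed = 205.5 × 1.128 = 231.8 kmol/h.
N₂ fed = 231.8 × 79/21 = 872 kmol/h.
Fuel reacted = 0.892 × 411 → ξ = 366.6 kmol/h.
Outlet (n = n₀ + ν ξ):
  H₂: 411 − 1(366.6) = 44.39
  O₂: 231.8 − 0.5(366.6) = 48.5
  N₂: 872 (inert)
  H₂O: 0 + 1(366.6) = 366.6

367 kmol/h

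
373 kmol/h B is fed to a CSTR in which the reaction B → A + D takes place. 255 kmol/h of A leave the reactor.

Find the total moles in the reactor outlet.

628 kmol/h

For A: n = n₀ + 1ξ → 255 = 0 + 1ξ, giving ξ = 255 kmol/h.
Outlet amounts (n = n₀ + ν ξ):
  B: 373 − 1(255) = 118
  A: 0 + 1(255) = 255
  D: 0 + 1(255) = 255
Total out = 118 + 255 + 255 = 628 kmol/h.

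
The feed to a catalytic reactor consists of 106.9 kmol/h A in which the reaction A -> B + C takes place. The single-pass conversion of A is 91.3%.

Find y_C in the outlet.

A reacted = 0.913 × 106.9 = 97.6 kmol/h; ν_A = −1, so ξ = 97.6/1 = 97.6 kmol/h.
Outlet amounts (n = n₀ + ν ξ):
  A: 106.9 − 1(97.6) = 9.3
  B: 0 + 1(97.6) = 97.6
  C: 0 + 1(97.6) = 97.6
Total out = 204.5 kmol/h; y_C = 97.6 / 204.5 = 0.4773.

0.477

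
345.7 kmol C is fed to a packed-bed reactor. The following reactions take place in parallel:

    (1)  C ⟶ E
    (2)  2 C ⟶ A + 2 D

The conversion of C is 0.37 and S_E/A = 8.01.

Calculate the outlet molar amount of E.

Conversion of C: C consumed = 0.37 × 345.7 = 127.9 kmol = 1ξ₁ + 2ξ₂.
Selectivity: 1ξ₁ / (1ξ₂) = 8.01 → ξ₁ = 8.01 ξ₂.
Substitute: (1·8.01 + 2) ξ₂ = 127.9 → ξ₂ = 12.78 kmol, ξ₁ = 102.4 kmol.
Outlet amounts (n = n₀ + Σ ν·ξ):
  C: 345.7 − 1(102.4) − 2(12.78) = 217.8
  E: 0 + 1(102.4) = 102.4
  A: 0 + 1(12.78) = 12.78
  D: 0 + 2(12.78) = 25.56

102 kmol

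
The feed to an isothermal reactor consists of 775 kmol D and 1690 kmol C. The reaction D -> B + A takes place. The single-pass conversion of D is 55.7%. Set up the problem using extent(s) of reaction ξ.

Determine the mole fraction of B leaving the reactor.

D reacted = 0.557 × 775 = 431.7 kmol; ν_D = −1, so ξ = 431.7/1 = 431.7 kmol.
Outlet amounts (n = n₀ + ν ξ):
  D: 775 − 1(431.7) = 343.3
  B: 0 + 1(431.7) = 431.7
  A: 0 + 1(431.7) = 431.7
  C: 1690 (inert)
Total out = 2897 kmol; y_B = 431.7 / 2897 = 0.149.

0.149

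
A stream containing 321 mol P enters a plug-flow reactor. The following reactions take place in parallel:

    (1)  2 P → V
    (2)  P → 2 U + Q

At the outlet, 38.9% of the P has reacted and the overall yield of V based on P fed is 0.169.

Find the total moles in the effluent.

299 mol

Yield of V: 1ξ₁ / 321 = 0.169 → ξ₁ = 54.25 mol.
Conversion of P: 2ξ₁ + 1ξ₂ = 0.389 × 321 = 124.9 → ξ₂ = 16.37 mol.
Outlet amounts (n = n₀ + Σ ν·ξ):
  P: 321 − 2(54.25) − 1(16.37) = 196.1
  V: 0 + 1(54.25) = 54.25
  U: 0 + 2(16.37) = 32.74
  Q: 0 + 1(16.37) = 16.37
Total out = 196.1 + 54.25 + 32.74 + 16.37 = 299.5 mol.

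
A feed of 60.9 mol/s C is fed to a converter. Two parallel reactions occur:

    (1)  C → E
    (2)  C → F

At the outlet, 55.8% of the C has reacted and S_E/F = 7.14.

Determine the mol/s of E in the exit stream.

Conversion of C: C consumed = 0.558 × 60.9 = 33.98 mol/s = 1ξ₁ + 1ξ₂.
Selectivity: 1ξ₁ / (1ξ₂) = 7.14 → ξ₁ = 7.14 ξ₂.
Substitute: (1·7.14 + 1) ξ₂ = 33.98 → ξ₂ = 4.175 mol/s, ξ₁ = 29.81 mol/s.
Outlet amounts (n = n₀ + Σ ν·ξ):
  C: 60.9 − 1(29.81) − 1(4.175) = 26.92
  E: 0 + 1(29.81) = 29.81
  F: 0 + 1(4.175) = 4.175

29.8 mol/s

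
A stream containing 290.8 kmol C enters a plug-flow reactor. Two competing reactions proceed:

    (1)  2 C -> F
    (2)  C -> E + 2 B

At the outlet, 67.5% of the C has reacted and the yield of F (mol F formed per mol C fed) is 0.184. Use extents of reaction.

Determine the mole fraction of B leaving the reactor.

0.429

Yield of F: 1ξ₁ / 290.8 = 0.184 → ξ₁ = 53.51 kmol.
Conversion of C: 2ξ₁ + 1ξ₂ = 0.675 × 290.8 = 196.3 → ξ₂ = 89.28 kmol.
Outlet amounts (n = n₀ + Σ ν·ξ):
  C: 290.8 − 2(53.51) − 1(89.28) = 94.51
  F: 0 + 1(53.51) = 53.51
  E: 0 + 1(89.28) = 89.28
  B: 0 + 2(89.28) = 178.6
Total out = 415.8 kmol; y_B = 178.6 / 415.8 = 0.4294.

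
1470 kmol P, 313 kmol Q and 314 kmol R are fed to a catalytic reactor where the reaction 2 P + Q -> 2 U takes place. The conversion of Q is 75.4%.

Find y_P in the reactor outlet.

Q reacted = 0.754 × 313 = 236 kmol; ν_Q = −1, so ξ = 236/1 = 236 kmol.
Outlet amounts (n = n₀ + ν ξ):
  P: 1470 − 2(236) = 998
  Q: 313 − 1(236) = 77
  U: 0 + 2(236) = 472
  R: 314 (inert)
Total out = 1861 kmol; y_P = 998 / 1861 = 0.5363.

0.536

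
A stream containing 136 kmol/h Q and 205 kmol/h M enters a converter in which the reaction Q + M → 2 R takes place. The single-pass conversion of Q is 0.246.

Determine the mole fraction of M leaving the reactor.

0.503

Q reacted = 0.246 × 136 = 33.46 kmol/h; ν_Q = −1, so ξ = 33.46/1 = 33.46 kmol/h.
Outlet amounts (n = n₀ + ν ξ):
  Q: 136 − 1(33.46) = 102.5
  M: 205 − 1(33.46) = 171.5
  R: 0 + 2(33.46) = 66.91
Total out = 341 kmol/h; y_M = 171.5 / 341 = 0.5031.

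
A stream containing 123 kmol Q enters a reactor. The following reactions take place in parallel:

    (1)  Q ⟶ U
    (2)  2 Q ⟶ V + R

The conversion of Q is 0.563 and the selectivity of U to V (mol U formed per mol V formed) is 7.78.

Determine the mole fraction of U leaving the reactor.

0.448

Conversion of Q: Q consumed = 0.563 × 123 = 69.25 kmol = 1ξ₁ + 2ξ₂.
Selectivity: 1ξ₁ / (1ξ₂) = 7.78 → ξ₁ = 7.78 ξ₂.
Substitute: (1·7.78 + 2) ξ₂ = 69.25 → ξ₂ = 7.081 kmol, ξ₁ = 55.09 kmol.
Outlet amounts (n = n₀ + Σ ν·ξ):
  Q: 123 − 1(55.09) − 2(7.081) = 53.75
  U: 0 + 1(55.09) = 55.09
  V: 0 + 1(7.081) = 7.081
  R: 0 + 1(7.081) = 7.081
Total out = 123 kmol; y_U = 55.09 / 123 = 0.4479.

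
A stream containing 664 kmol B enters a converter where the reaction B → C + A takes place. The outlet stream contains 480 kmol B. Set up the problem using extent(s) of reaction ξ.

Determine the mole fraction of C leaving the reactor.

For B: n = n₀ − 1ξ → 480 = 664 − 1ξ, giving ξ = 184 kmol.
Outlet amounts (n = n₀ + ν ξ):
  B: 664 − 1(184) = 480
  C: 0 + 1(184) = 184
  A: 0 + 1(184) = 184
Total out = 848 kmol; y_C = 184 / 848 = 0.217.

0.217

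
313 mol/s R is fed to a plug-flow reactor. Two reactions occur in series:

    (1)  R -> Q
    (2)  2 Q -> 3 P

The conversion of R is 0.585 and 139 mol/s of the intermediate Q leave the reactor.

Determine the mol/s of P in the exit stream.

66.2 mol/s

Conversion of R: R consumed = 1ξ₁ = 0.585 × 313 → ξ₁ = 183.1 mol/s.
Q balance: n_Q = 0 + 1ξ₁ − 2ξ₂ = 139 → ξ₂ = (1·183.1 − 139)/2 = 22.05 mol/s.
Outlet amounts (n = n₀ + Σ ν·ξ):
  R: 313 − 1(183.1) = 129.9
  Q: 0 + 1(183.1) − 2(22.05) = 139
  P: 0 + 3(22.05) = 66.16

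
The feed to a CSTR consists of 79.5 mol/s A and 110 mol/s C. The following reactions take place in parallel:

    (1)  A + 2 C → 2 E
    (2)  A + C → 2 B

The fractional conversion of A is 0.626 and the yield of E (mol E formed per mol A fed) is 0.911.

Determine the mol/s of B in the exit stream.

Yield of E: 2ξ₁ / 79.5 = 0.911 → ξ₁ = 36.21 mol/s.
Conversion of A: 1ξ₁ + 1ξ₂ = 0.626 × 79.5 = 49.77 → ξ₂ = 13.55 mol/s.
Outlet amounts (n = n₀ + Σ ν·ξ):
  A: 79.5 − 1(36.21) − 1(13.55) = 29.73
  C: 110 − 2(36.21) − 1(13.55) = 24.02
  E: 0 + 2(36.21) = 72.42
  B: 0 + 2(13.55) = 27.11

27.1 mol/s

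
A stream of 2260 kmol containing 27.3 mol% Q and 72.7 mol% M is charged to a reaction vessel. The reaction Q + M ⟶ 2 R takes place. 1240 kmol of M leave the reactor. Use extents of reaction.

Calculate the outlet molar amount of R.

For M: n = n₀ − 1ξ → 1240 = 1643 − 1ξ, giving ξ = 403 kmol.
Outlet amounts (n = n₀ + ν ξ):
  Q: 617 − 1(403) = 214
  M: 1643 − 1(403) = 1240
  R: 0 + 2(403) = 806

806 kmol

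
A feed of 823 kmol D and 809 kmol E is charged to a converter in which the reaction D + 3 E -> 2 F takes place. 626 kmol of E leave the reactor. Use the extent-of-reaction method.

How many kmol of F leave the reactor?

For E: n = n₀ − 3ξ → 626 = 809 − 3ξ, giving ξ = 61 kmol.
Outlet amounts (n = n₀ + ν ξ):
  D: 823 − 1(61) = 762
  E: 809 − 3(61) = 626
  F: 0 + 2(61) = 122

122 kmol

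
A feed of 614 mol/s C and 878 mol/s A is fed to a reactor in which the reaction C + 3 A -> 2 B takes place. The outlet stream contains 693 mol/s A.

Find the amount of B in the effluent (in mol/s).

For A: n = n₀ − 3ξ → 693 = 878 − 3ξ, giving ξ = 61.67 mol/s.
Outlet amounts (n = n₀ + ν ξ):
  C: 614 − 1(61.67) = 552.3
  A: 878 − 3(61.67) = 693
  B: 0 + 2(61.67) = 123.3

123 mol/s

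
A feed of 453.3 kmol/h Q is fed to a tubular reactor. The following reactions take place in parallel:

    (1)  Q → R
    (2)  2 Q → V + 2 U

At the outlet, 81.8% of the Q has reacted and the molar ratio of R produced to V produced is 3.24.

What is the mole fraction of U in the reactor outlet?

0.27

Conversion of Q: Q consumed = 0.818 × 453.3 = 370.8 kmol/h = 1ξ₁ + 2ξ₂.
Selectivity: 1ξ₁ / (1ξ₂) = 3.24 → ξ₁ = 3.24 ξ₂.
Substitute: (1·3.24 + 2) ξ₂ = 370.8 → ξ₂ = 70.76 kmol/h, ξ₁ = 229.3 kmol/h.
Outlet amounts (n = n₀ + Σ ν·ξ):
  Q: 453.3 − 1(229.3) − 2(70.76) = 82.5
  R: 0 + 1(229.3) = 229.3
  V: 0 + 1(70.76) = 70.76
  U: 0 + 2(70.76) = 141.5
Total out = 524.1 kmol/h; y_U = 141.5 / 524.1 = 0.2701.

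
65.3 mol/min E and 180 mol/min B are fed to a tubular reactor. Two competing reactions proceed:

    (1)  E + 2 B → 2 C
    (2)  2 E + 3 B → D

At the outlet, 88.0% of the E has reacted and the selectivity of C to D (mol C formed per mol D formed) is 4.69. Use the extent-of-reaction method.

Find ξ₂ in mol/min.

Conversion of E: E consumed = 0.88 × 65.3 = 57.46 mol/min = 1ξ₁ + 2ξ₂.
Selectivity: 2ξ₁ / (1ξ₂) = 4.69 → ξ₁ = 2.345 ξ₂.
Substitute: (1·2.345 + 2) ξ₂ = 57.46 → ξ₂ = 13.23 mol/min, ξ₁ = 31.01 mol/min.
Outlet amounts (n = n₀ + Σ ν·ξ):
  E: 65.3 − 1(31.01) − 2(13.23) = 7.836
  B: 180 − 2(31.01) − 3(13.23) = 78.3
  C: 0 + 2(31.01) = 62.03
  D: 0 + 1(13.23) = 13.23

ξ₂ = 13.2 mol/min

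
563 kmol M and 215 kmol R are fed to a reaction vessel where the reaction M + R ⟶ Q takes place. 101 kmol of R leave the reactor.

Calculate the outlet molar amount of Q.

For R: n = n₀ − 1ξ → 101 = 215 − 1ξ, giving ξ = 114 kmol.
Outlet amounts (n = n₀ + ν ξ):
  M: 563 − 1(114) = 449
  R: 215 − 1(114) = 101
  Q: 0 + 1(114) = 114

114 kmol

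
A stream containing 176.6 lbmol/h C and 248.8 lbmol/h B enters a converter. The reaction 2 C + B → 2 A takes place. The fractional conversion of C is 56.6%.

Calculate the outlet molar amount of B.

C reacted = 0.566 × 176.6 = 99.96 lbmol/h; ν_C = −2, so ξ = 99.96/2 = 49.98 lbmol/h.
Outlet amounts (n = n₀ + ν ξ):
  C: 176.6 − 2(49.98) = 76.64
  B: 248.8 − 1(49.98) = 198.8
  A: 0 + 2(49.98) = 99.96

199 lbmol/h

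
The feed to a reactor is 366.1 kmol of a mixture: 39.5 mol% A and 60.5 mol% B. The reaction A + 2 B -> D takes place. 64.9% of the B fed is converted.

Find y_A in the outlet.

B reacted = 0.649 × 221.5 = 143.7 kmol; ν_B = −2, so ξ = 143.7/2 = 71.87 kmol.
Outlet amounts (n = n₀ + ν ξ):
  A: 144.6 − 1(71.87) = 72.74
  B: 221.5 − 2(71.87) = 77.74
  D: 0 + 1(71.87) = 71.87
Total out = 222.4 kmol; y_A = 72.74 / 222.4 = 0.3271.

0.327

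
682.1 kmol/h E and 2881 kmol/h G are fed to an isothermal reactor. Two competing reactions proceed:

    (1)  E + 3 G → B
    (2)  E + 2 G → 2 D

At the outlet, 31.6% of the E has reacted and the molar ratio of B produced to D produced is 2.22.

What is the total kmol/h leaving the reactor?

Conversion of E: E consumed = 0.316 × 682.1 = 215.5 kmol/h = 1ξ₁ + 1ξ₂.
Selectivity: 1ξ₁ / (2ξ₂) = 2.22 → ξ₁ = 4.44 ξ₂.
Substitute: (1·4.44 + 1) ξ₂ = 215.5 → ξ₂ = 39.62 kmol/h, ξ₁ = 175.9 kmol/h.
Outlet amounts (n = n₀ + Σ ν·ξ):
  E: 682.1 − 1(175.9) − 1(39.62) = 466.6
  G: 2881 − 3(175.9) − 2(39.62) = 2274
  B: 0 + 1(175.9) = 175.9
  D: 0 + 2(39.62) = 79.24
Total out = 466.6 + 2274 + 175.9 + 79.24 = 2996 kmol/h.

3000 kmol/h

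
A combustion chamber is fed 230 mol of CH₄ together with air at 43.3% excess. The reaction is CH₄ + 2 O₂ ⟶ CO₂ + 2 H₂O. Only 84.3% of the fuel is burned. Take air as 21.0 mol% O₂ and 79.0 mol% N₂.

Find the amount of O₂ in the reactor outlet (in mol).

271 mol

Stoichiometric O₂ = 2 × 230 = 460 mol; O₂ fed = 460 × 1.433 = 659.2 mol.
N₂ fed = 659.2 × 79/21 = 2480 mol.
Fuel reacted = 0.843 × 230 → ξ = 193.9 mol.
Outlet (n = n₀ + ν ξ):
  CH₄: 230 − 1(193.9) = 36.11
  O₂: 659.2 − 2(193.9) = 271.4
  N₂: 2480 (inert)
  CO₂: 0 + 1(193.9) = 193.9
  H₂O: 0 + 2(193.9) = 387.8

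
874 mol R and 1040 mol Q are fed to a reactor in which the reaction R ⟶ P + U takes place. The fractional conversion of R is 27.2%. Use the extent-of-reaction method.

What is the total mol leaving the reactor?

R reacted = 0.272 × 874 = 237.7 mol; ν_R = −1, so ξ = 237.7/1 = 237.7 mol.
Outlet amounts (n = n₀ + ν ξ):
  R: 874 − 1(237.7) = 636.3
  P: 0 + 1(237.7) = 237.7
  U: 0 + 1(237.7) = 237.7
  Q: 1040 (inert)
Total out = 636.3 + 237.7 + 237.7 + 1040 = 2152 mol.

2150 mol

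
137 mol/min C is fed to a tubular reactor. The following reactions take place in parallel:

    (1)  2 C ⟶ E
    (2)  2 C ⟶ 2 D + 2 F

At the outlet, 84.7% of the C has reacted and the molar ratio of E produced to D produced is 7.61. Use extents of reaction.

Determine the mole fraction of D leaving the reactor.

Conversion of C: C consumed = 0.847 × 137 = 116 mol/min = 2ξ₁ + 2ξ₂.
Selectivity: 1ξ₁ / (2ξ₂) = 7.61 → ξ₁ = 15.22 ξ₂.
Substitute: (2·15.22 + 2) ξ₂ = 116 → ξ₂ = 3.577 mol/min, ξ₁ = 54.44 mol/min.
Outlet amounts (n = n₀ + Σ ν·ξ):
  C: 137 − 2(54.44) − 2(3.577) = 20.96
  E: 0 + 1(54.44) = 54.44
  D: 0 + 2(3.577) = 7.154
  F: 0 + 2(3.577) = 7.154
Total out = 89.71 mol/min; y_D = 7.154 / 89.71 = 0.07975.

0.0797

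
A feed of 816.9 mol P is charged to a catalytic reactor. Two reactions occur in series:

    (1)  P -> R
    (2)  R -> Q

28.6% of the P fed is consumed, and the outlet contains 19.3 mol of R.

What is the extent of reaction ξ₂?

Conversion of P: P consumed = 1ξ₁ = 0.286 × 816.9 → ξ₁ = 233.6 mol.
R balance: n_R = 0 + 1ξ₁ − 1ξ₂ = 19.3 → ξ₂ = (1·233.6 − 19.3)/1 = 214.3 mol.
Outlet amounts (n = n₀ + Σ ν·ξ):
  P: 816.9 − 1(233.6) = 583.3
  R: 0 + 1(233.6) − 1(214.3) = 19.3
  Q: 0 + 1(214.3) = 214.3

ξ₂ = 214 mol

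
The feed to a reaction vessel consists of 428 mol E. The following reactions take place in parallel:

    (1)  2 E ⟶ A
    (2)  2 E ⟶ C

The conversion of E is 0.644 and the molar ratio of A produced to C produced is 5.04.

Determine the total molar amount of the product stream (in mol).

290 mol

Conversion of E: E consumed = 0.644 × 428 = 275.6 mol = 2ξ₁ + 2ξ₂.
Selectivity: 1ξ₁ / (1ξ₂) = 5.04 → ξ₁ = 5.04 ξ₂.
Substitute: (2·5.04 + 2) ξ₂ = 275.6 → ξ₂ = 22.82 mol, ξ₁ = 115 mol.
Outlet amounts (n = n₀ + Σ ν·ξ):
  E: 428 − 2(115) − 2(22.82) = 152.4
  A: 0 + 1(115) = 115
  C: 0 + 1(22.82) = 22.82
Total out = 152.4 + 115 + 22.82 = 290.2 mol.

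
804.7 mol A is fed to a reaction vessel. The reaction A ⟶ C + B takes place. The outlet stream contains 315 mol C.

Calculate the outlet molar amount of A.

490 mol

For C: n = n₀ + 1ξ → 315 = 0 + 1ξ, giving ξ = 315 mol.
Outlet amounts (n = n₀ + ν ξ):
  A: 804.7 − 1(315) = 489.7
  C: 0 + 1(315) = 315
  B: 0 + 1(315) = 315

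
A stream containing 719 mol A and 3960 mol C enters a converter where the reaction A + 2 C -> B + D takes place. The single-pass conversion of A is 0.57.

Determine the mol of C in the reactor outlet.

A reacted = 0.57 × 719 = 409.8 mol; ν_A = −1, so ξ = 409.8/1 = 409.8 mol.
Outlet amounts (n = n₀ + ν ξ):
  A: 719 − 1(409.8) = 309.2
  C: 3960 − 2(409.8) = 3140
  B: 0 + 1(409.8) = 409.8
  D: 0 + 1(409.8) = 409.8

3140 mol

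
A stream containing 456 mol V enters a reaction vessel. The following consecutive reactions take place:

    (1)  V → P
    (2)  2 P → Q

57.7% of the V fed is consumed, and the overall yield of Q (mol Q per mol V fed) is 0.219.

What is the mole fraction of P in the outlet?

0.178

Conversion of V: V consumed = 1ξ₁ = 0.577 × 456 → ξ₁ = 263.1 mol.
Yield of Q: 1ξ₂ / 456 = 0.219 → ξ₂ = 99.86 mol.
Outlet amounts (n = n₀ + Σ ν·ξ):
  V: 456 − 1(263.1) = 192.9
  P: 0 + 1(263.1) − 2(99.86) = 63.38
  Q: 0 + 1(99.86) = 99.86
Total out = 356.1 mol; y_P = 63.38 / 356.1 = 0.178.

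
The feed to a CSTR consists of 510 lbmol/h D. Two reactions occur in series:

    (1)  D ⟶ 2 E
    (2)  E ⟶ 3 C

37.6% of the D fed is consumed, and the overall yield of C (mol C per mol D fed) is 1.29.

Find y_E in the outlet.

0.144

Conversion of D: D consumed = 1ξ₁ = 0.376 × 510 → ξ₁ = 191.8 lbmol/h.
Yield of C: 3ξ₂ / 510 = 1.29 → ξ₂ = 219.3 lbmol/h.
Outlet amounts (n = n₀ + Σ ν·ξ):
  D: 510 − 1(191.8) = 318.2
  E: 0 + 2(191.8) − 1(219.3) = 164.2
  C: 0 + 3(219.3) = 657.9
Total out = 1140 lbmol/h; y_E = 164.2 / 1140 = 0.144.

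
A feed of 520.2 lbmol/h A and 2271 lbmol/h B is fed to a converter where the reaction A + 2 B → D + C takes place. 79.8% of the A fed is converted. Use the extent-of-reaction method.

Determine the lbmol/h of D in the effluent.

415 lbmol/h

A reacted = 0.798 × 520.2 = 415.1 lbmol/h; ν_A = −1, so ξ = 415.1/1 = 415.1 lbmol/h.
Outlet amounts (n = n₀ + ν ξ):
  A: 520.2 − 1(415.1) = 105.1
  B: 2271 − 2(415.1) = 1441
  D: 0 + 1(415.1) = 415.1
  C: 0 + 1(415.1) = 415.1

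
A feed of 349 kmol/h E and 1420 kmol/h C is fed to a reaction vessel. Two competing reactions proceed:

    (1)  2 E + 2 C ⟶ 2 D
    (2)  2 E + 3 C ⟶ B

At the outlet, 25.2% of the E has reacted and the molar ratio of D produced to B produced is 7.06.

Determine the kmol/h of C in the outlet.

Conversion of E: E consumed = 0.252 × 349 = 87.95 kmol/h = 2ξ₁ + 2ξ₂.
Selectivity: 2ξ₁ / (1ξ₂) = 7.06 → ξ₁ = 3.53 ξ₂.
Substitute: (2·3.53 + 2) ξ₂ = 87.95 → ξ₂ = 9.707 kmol/h, ξ₁ = 34.27 kmol/h.
Outlet amounts (n = n₀ + Σ ν·ξ):
  E: 349 − 2(34.27) − 2(9.707) = 261.1
  C: 1420 − 2(34.27) − 3(9.707) = 1322
  D: 0 + 2(34.27) = 68.53
  B: 0 + 1(9.707) = 9.707

1320 kmol/h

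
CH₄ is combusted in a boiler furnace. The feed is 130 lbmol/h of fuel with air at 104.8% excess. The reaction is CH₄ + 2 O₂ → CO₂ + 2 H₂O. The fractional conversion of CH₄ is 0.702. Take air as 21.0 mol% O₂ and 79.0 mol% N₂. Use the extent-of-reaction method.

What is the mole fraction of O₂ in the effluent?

Stoichiometric O₂ = 2 × 130 = 260 lbmol/h; O₂ fed = 260 × 2.048 = 532.5 lbmol/h.
N₂ fed = 532.5 × 79/21 = 2003 lbmol/h.
Fuel reacted = 0.702 × 130 → ξ = 91.26 lbmol/h.
Outlet (n = n₀ + ν ξ):
  CH₄: 130 − 1(91.26) = 38.74
  O₂: 532.5 − 2(91.26) = 350
  N₂: 2003 (inert)
  CO₂: 0 + 1(91.26) = 91.26
  H₂O: 0 + 2(91.26) = 182.5
Total out = 2666 lbmol/h; y_O₂ = 350 / 2666 = 0.1313.

0.131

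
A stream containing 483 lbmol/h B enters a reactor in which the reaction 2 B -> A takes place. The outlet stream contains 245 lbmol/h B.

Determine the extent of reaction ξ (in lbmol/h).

For B: n = n₀ − 2ξ → 245 = 483 − 2ξ, giving ξ = 119 lbmol/h.
Outlet amounts (n = n₀ + ν ξ):
  B: 483 − 2(119) = 245
  A: 0 + 1(119) = 119

ξ = 119 lbmol/h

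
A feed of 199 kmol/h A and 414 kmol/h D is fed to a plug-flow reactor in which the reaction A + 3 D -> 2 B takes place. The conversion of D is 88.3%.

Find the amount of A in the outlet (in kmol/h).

D reacted = 0.883 × 414 = 365.6 kmol/h; ν_D = −3, so ξ = 365.6/3 = 121.9 kmol/h.
Outlet amounts (n = n₀ + ν ξ):
  A: 199 − 1(121.9) = 77.15
  D: 414 − 3(121.9) = 48.44
  B: 0 + 2(121.9) = 243.7

77.1 kmol/h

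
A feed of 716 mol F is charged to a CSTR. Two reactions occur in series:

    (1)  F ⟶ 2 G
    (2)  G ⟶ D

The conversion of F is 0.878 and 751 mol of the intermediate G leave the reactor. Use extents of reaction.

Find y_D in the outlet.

Conversion of F: F consumed = 1ξ₁ = 0.878 × 716 → ξ₁ = 628.6 mol.
G balance: n_G = 0 + 2ξ₁ − 1ξ₂ = 751 → ξ₂ = (2·628.6 − 751)/1 = 506.3 mol.
Outlet amounts (n = n₀ + Σ ν·ξ):
  F: 716 − 1(628.6) = 87.35
  G: 0 + 2(628.6) − 1(506.3) = 751
  D: 0 + 1(506.3) = 506.3
Total out = 1345 mol; y_D = 506.3 / 1345 = 0.3765.

0.377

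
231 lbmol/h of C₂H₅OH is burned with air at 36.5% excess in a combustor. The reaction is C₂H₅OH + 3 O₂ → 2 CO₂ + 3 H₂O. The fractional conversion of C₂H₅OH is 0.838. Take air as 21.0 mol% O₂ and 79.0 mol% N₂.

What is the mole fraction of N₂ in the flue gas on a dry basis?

Stoichiometric O₂ = 3 × 231 = 693 lbmol/h; O₂ fed = 693 × 1.365 = 945.9 lbmol/h.
N₂ fed = 945.9 × 79/21 = 3559 lbmol/h.
Fuel reacted = 0.838 × 231 → ξ = 193.6 lbmol/h.
Outlet (n = n₀ + ν ξ):
  C₂H₅OH: 231 − 1(193.6) = 37.42
  O₂: 945.9 − 3(193.6) = 365.2
  N₂: 3559 (inert)
  CO₂: 0 + 2(193.6) = 387.2
  H₂O: 0 + 3(193.6) = 580.7
Dry total = 4348 lbmol/h; y_N₂ (dry) = 3559 / 4348 = 0.8184.

0.818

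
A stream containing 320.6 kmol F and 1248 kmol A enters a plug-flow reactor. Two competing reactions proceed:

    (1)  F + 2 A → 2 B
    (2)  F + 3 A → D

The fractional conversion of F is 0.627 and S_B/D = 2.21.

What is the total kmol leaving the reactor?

1180 kmol

Conversion of F: F consumed = 0.627 × 320.6 = 201 kmol = 1ξ₁ + 1ξ₂.
Selectivity: 2ξ₁ / (1ξ₂) = 2.21 → ξ₁ = 1.105 ξ₂.
Substitute: (1·1.105 + 1) ξ₂ = 201 → ξ₂ = 95.49 kmol, ξ₁ = 105.5 kmol.
Outlet amounts (n = n₀ + Σ ν·ξ):
  F: 320.6 − 1(105.5) − 1(95.49) = 119.6
  A: 1248 − 2(105.5) − 3(95.49) = 750.5
  B: 0 + 2(105.5) = 211
  D: 0 + 1(95.49) = 95.49
Total out = 119.6 + 750.5 + 211 + 95.49 = 1177 kmol.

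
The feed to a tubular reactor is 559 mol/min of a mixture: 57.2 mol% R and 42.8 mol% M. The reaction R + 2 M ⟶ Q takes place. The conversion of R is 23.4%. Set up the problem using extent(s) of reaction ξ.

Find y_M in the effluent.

0.219

R reacted = 0.234 × 319.7 = 74.82 mol/min; ν_R = −1, so ξ = 74.82/1 = 74.82 mol/min.
Outlet amounts (n = n₀ + ν ξ):
  R: 319.7 − 1(74.82) = 244.9
  M: 239.3 − 2(74.82) = 89.61
  Q: 0 + 1(74.82) = 74.82
Total out = 409.4 mol/min; y_M = 89.61 / 409.4 = 0.2189.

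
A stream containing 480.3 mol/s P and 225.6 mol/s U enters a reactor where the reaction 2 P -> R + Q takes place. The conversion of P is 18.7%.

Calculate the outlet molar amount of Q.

P reacted = 0.187 × 480.3 = 89.82 mol/s; ν_P = −2, so ξ = 89.82/2 = 44.91 mol/s.
Outlet amounts (n = n₀ + ν ξ):
  P: 480.3 − 2(44.91) = 390.5
  R: 0 + 1(44.91) = 44.91
  Q: 0 + 1(44.91) = 44.91
  U: 225.6 (inert)

44.9 mol/s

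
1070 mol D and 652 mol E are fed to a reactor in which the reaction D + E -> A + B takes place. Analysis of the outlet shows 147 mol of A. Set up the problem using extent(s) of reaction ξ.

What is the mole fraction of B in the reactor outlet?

For A: n = n₀ + 1ξ → 147 = 0 + 1ξ, giving ξ = 147 mol.
Outlet amounts (n = n₀ + ν ξ):
  D: 1070 − 1(147) = 923
  E: 652 − 1(147) = 505
  A: 0 + 1(147) = 147
  B: 0 + 1(147) = 147
Total out = 1722 mol; y_B = 147 / 1722 = 0.08537.

0.0854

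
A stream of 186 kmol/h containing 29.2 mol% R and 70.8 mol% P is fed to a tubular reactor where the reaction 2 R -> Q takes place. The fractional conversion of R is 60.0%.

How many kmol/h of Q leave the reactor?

R reacted = 0.6 × 54.31 = 32.59 kmol/h; ν_R = −2, so ξ = 32.59/2 = 16.29 kmol/h.
Outlet amounts (n = n₀ + ν ξ):
  R: 54.31 − 2(16.29) = 21.72
  Q: 0 + 1(16.29) = 16.29
  P: 131.7 (inert)

16.3 kmol/h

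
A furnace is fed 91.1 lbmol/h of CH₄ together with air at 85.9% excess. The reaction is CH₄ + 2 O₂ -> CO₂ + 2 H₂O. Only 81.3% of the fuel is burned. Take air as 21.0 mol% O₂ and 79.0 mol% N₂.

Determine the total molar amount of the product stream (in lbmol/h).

Stoichiometric O₂ = 2 × 91.1 = 182.2 lbmol/h; O₂ fed = 182.2 × 1.859 = 338.7 lbmol/h.
N₂ fed = 338.7 × 79/21 = 1274 lbmol/h.
Fuel reacted = 0.813 × 91.1 → ξ = 74.06 lbmol/h.
Outlet (n = n₀ + ν ξ):
  CH₄: 91.1 − 1(74.06) = 17.04
  O₂: 338.7 − 2(74.06) = 190.6
  N₂: 1274 (inert)
  CO₂: 0 + 1(74.06) = 74.06
  H₂O: 0 + 2(74.06) = 148.1
Total out = 17.04 + 190.6 + 1274 + 74.06 + 148.1 = 1704 lbmol/h.

1700 lbmol/h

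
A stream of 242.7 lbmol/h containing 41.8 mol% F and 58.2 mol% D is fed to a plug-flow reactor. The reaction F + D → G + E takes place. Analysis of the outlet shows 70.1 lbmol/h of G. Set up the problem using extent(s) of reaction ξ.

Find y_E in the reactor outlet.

0.289

For G: n = n₀ + 1ξ → 70.1 = 0 + 1ξ, giving ξ = 70.1 lbmol/h.
Outlet amounts (n = n₀ + ν ξ):
  F: 101.4 − 1(70.1) = 31.35
  D: 141.3 − 1(70.1) = 71.15
  G: 0 + 1(70.1) = 70.1
  E: 0 + 1(70.1) = 70.1
Total out = 242.7 lbmol/h; y_E = 70.1 / 242.7 = 0.2888.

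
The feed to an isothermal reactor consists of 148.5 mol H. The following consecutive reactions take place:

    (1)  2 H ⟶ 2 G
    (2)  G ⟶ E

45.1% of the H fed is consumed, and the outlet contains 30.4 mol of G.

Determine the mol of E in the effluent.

36.6 mol

Conversion of H: H consumed = 2ξ₁ = 0.451 × 148.5 → ξ₁ = 33.49 mol.
G balance: n_G = 0 + 2ξ₁ − 1ξ₂ = 30.4 → ξ₂ = (2·33.49 − 30.4)/1 = 36.57 mol.
Outlet amounts (n = n₀ + Σ ν·ξ):
  H: 148.5 − 2(33.49) = 81.53
  G: 0 + 2(33.49) − 1(36.57) = 30.4
  E: 0 + 1(36.57) = 36.57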